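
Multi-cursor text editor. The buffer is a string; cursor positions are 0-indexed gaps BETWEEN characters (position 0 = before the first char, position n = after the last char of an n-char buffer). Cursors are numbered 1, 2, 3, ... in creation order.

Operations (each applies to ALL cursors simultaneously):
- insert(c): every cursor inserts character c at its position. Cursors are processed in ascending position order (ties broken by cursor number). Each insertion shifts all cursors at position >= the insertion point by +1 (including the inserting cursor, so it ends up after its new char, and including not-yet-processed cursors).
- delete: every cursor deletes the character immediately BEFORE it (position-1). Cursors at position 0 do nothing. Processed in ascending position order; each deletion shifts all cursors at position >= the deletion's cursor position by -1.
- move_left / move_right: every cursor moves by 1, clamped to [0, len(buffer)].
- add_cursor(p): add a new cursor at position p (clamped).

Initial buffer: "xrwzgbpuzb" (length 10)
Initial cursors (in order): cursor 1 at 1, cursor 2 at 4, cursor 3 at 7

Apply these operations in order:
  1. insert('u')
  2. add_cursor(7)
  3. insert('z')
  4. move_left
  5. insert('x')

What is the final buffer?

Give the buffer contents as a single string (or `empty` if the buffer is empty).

After op 1 (insert('u')): buffer="xurwzugbpuuzb" (len 13), cursors c1@2 c2@6 c3@10, authorship .1...2...3...
After op 2 (add_cursor(7)): buffer="xurwzugbpuuzb" (len 13), cursors c1@2 c2@6 c4@7 c3@10, authorship .1...2...3...
After op 3 (insert('z')): buffer="xuzrwzuzgzbpuzuzb" (len 17), cursors c1@3 c2@8 c4@10 c3@14, authorship .11...22.4..33...
After op 4 (move_left): buffer="xuzrwzuzgzbpuzuzb" (len 17), cursors c1@2 c2@7 c4@9 c3@13, authorship .11...22.4..33...
After op 5 (insert('x')): buffer="xuxzrwzuxzgxzbpuxzuzb" (len 21), cursors c1@3 c2@9 c4@12 c3@17, authorship .111...222.44..333...

Answer: xuxzrwzuxzgxzbpuxzuzb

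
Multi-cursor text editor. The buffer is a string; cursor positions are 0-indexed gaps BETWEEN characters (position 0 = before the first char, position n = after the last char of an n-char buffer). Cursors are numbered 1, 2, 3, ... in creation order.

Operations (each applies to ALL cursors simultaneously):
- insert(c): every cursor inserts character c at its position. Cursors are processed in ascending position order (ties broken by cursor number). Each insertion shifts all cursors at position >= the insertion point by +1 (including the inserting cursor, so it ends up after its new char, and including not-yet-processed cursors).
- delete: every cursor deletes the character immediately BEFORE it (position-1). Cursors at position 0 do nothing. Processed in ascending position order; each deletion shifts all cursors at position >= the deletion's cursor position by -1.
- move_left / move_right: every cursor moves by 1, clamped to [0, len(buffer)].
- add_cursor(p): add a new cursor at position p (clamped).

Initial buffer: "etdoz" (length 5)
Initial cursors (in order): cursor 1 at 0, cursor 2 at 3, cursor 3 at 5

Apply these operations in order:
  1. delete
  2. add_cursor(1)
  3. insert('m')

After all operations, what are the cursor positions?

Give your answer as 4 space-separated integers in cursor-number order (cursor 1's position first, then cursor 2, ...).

Answer: 1 5 7 3

Derivation:
After op 1 (delete): buffer="eto" (len 3), cursors c1@0 c2@2 c3@3, authorship ...
After op 2 (add_cursor(1)): buffer="eto" (len 3), cursors c1@0 c4@1 c2@2 c3@3, authorship ...
After op 3 (insert('m')): buffer="memtmom" (len 7), cursors c1@1 c4@3 c2@5 c3@7, authorship 1.4.2.3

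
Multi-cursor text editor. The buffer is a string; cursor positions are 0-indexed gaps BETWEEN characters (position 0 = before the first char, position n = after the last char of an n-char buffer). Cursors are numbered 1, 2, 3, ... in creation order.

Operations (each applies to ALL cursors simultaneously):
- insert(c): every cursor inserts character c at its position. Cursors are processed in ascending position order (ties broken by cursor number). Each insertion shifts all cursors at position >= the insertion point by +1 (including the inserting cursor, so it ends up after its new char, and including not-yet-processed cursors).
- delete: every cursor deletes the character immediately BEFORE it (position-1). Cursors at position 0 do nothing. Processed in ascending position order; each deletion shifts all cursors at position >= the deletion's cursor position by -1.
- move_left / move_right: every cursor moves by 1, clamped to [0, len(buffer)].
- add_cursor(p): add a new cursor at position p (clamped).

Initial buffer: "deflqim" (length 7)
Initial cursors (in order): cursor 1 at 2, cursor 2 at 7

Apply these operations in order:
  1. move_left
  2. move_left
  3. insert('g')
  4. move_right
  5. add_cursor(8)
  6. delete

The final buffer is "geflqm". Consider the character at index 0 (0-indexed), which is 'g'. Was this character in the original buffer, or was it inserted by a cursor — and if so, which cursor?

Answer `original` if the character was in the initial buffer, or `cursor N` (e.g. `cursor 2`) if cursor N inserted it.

After op 1 (move_left): buffer="deflqim" (len 7), cursors c1@1 c2@6, authorship .......
After op 2 (move_left): buffer="deflqim" (len 7), cursors c1@0 c2@5, authorship .......
After op 3 (insert('g')): buffer="gdeflqgim" (len 9), cursors c1@1 c2@7, authorship 1.....2..
After op 4 (move_right): buffer="gdeflqgim" (len 9), cursors c1@2 c2@8, authorship 1.....2..
After op 5 (add_cursor(8)): buffer="gdeflqgim" (len 9), cursors c1@2 c2@8 c3@8, authorship 1.....2..
After op 6 (delete): buffer="geflqm" (len 6), cursors c1@1 c2@5 c3@5, authorship 1.....
Authorship (.=original, N=cursor N): 1 . . . . .
Index 0: author = 1

Answer: cursor 1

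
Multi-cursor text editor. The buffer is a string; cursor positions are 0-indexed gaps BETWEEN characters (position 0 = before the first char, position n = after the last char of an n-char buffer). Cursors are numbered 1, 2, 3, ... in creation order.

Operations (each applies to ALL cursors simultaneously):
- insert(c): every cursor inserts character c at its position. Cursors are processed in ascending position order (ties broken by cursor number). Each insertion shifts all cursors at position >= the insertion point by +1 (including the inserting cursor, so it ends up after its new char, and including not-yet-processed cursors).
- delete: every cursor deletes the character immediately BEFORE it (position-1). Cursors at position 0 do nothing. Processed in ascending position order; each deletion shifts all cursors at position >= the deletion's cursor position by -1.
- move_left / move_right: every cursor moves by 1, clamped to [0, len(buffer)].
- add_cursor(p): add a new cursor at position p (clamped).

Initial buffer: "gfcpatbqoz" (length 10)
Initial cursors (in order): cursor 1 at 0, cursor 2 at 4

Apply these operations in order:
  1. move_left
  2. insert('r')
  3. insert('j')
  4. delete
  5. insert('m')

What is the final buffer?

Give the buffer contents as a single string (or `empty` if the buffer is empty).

Answer: rmgfcrmpatbqoz

Derivation:
After op 1 (move_left): buffer="gfcpatbqoz" (len 10), cursors c1@0 c2@3, authorship ..........
After op 2 (insert('r')): buffer="rgfcrpatbqoz" (len 12), cursors c1@1 c2@5, authorship 1...2.......
After op 3 (insert('j')): buffer="rjgfcrjpatbqoz" (len 14), cursors c1@2 c2@7, authorship 11...22.......
After op 4 (delete): buffer="rgfcrpatbqoz" (len 12), cursors c1@1 c2@5, authorship 1...2.......
After op 5 (insert('m')): buffer="rmgfcrmpatbqoz" (len 14), cursors c1@2 c2@7, authorship 11...22.......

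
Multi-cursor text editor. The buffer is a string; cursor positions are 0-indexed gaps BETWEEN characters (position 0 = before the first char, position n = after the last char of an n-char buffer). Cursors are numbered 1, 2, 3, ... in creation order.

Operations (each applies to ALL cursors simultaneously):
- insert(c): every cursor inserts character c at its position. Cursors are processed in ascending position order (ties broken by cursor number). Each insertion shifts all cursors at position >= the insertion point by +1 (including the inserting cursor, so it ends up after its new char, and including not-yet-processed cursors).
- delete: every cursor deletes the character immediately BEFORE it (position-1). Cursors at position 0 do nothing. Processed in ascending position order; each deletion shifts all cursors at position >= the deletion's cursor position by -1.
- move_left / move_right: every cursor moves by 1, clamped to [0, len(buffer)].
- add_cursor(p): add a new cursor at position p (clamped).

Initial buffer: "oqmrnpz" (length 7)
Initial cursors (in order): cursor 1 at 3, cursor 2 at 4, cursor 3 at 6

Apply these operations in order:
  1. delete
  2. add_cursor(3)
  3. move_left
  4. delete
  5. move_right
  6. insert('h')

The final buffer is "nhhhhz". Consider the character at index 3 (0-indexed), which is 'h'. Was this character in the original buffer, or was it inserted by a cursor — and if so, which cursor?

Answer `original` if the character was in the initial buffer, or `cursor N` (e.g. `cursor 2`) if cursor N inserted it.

After op 1 (delete): buffer="oqnz" (len 4), cursors c1@2 c2@2 c3@3, authorship ....
After op 2 (add_cursor(3)): buffer="oqnz" (len 4), cursors c1@2 c2@2 c3@3 c4@3, authorship ....
After op 3 (move_left): buffer="oqnz" (len 4), cursors c1@1 c2@1 c3@2 c4@2, authorship ....
After op 4 (delete): buffer="nz" (len 2), cursors c1@0 c2@0 c3@0 c4@0, authorship ..
After op 5 (move_right): buffer="nz" (len 2), cursors c1@1 c2@1 c3@1 c4@1, authorship ..
After op 6 (insert('h')): buffer="nhhhhz" (len 6), cursors c1@5 c2@5 c3@5 c4@5, authorship .1234.
Authorship (.=original, N=cursor N): . 1 2 3 4 .
Index 3: author = 3

Answer: cursor 3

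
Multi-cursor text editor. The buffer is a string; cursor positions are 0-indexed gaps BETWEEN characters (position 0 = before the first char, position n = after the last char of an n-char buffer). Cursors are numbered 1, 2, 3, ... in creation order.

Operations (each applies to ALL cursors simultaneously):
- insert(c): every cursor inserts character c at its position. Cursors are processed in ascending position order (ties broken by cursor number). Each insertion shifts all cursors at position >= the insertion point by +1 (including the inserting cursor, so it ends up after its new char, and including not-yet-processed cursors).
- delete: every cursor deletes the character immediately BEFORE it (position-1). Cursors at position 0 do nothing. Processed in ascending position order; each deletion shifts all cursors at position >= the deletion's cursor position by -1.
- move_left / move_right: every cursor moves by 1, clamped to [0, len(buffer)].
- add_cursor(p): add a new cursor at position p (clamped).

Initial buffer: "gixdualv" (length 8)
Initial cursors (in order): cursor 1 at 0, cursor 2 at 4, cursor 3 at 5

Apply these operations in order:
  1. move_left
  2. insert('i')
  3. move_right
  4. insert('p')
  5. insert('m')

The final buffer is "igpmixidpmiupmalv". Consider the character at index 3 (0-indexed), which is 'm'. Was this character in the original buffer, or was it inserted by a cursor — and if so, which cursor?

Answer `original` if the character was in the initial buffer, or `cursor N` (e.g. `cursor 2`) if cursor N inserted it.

After op 1 (move_left): buffer="gixdualv" (len 8), cursors c1@0 c2@3 c3@4, authorship ........
After op 2 (insert('i')): buffer="igixidiualv" (len 11), cursors c1@1 c2@5 c3@7, authorship 1...2.3....
After op 3 (move_right): buffer="igixidiualv" (len 11), cursors c1@2 c2@6 c3@8, authorship 1...2.3....
After op 4 (insert('p')): buffer="igpixidpiupalv" (len 14), cursors c1@3 c2@8 c3@11, authorship 1.1..2.23.3...
After op 5 (insert('m')): buffer="igpmixidpmiupmalv" (len 17), cursors c1@4 c2@10 c3@14, authorship 1.11..2.223.33...
Authorship (.=original, N=cursor N): 1 . 1 1 . . 2 . 2 2 3 . 3 3 . . .
Index 3: author = 1

Answer: cursor 1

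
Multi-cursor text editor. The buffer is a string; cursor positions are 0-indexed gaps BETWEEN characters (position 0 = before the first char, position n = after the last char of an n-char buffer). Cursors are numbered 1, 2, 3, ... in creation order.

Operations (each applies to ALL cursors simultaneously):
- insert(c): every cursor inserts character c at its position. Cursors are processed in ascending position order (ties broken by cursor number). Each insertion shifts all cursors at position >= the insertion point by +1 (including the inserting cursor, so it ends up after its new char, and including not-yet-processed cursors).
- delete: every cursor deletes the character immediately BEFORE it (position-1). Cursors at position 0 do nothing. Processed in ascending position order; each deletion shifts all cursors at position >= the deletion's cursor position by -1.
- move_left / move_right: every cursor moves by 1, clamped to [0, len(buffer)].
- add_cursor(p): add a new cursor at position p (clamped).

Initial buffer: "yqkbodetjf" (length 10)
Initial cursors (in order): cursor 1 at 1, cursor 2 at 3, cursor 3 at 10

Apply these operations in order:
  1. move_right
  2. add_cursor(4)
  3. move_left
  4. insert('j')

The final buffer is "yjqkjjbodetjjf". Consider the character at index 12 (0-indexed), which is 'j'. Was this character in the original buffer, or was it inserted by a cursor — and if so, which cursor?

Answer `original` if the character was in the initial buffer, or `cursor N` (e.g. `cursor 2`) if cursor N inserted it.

Answer: cursor 3

Derivation:
After op 1 (move_right): buffer="yqkbodetjf" (len 10), cursors c1@2 c2@4 c3@10, authorship ..........
After op 2 (add_cursor(4)): buffer="yqkbodetjf" (len 10), cursors c1@2 c2@4 c4@4 c3@10, authorship ..........
After op 3 (move_left): buffer="yqkbodetjf" (len 10), cursors c1@1 c2@3 c4@3 c3@9, authorship ..........
After op 4 (insert('j')): buffer="yjqkjjbodetjjf" (len 14), cursors c1@2 c2@6 c4@6 c3@13, authorship .1..24......3.
Authorship (.=original, N=cursor N): . 1 . . 2 4 . . . . . . 3 .
Index 12: author = 3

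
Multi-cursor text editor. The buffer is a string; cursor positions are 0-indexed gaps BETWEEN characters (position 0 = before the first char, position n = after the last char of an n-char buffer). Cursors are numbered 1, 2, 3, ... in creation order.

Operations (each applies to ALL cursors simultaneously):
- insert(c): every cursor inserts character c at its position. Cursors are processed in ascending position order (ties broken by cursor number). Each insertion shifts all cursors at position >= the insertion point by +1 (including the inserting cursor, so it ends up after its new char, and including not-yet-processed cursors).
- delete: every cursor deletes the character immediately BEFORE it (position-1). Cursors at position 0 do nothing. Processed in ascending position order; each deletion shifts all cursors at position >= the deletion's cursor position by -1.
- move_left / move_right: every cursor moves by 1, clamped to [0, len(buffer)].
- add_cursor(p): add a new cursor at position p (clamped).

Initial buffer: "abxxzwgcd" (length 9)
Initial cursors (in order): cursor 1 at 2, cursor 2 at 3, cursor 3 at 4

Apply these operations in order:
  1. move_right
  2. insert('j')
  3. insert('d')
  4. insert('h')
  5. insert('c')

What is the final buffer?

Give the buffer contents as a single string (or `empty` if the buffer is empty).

After op 1 (move_right): buffer="abxxzwgcd" (len 9), cursors c1@3 c2@4 c3@5, authorship .........
After op 2 (insert('j')): buffer="abxjxjzjwgcd" (len 12), cursors c1@4 c2@6 c3@8, authorship ...1.2.3....
After op 3 (insert('d')): buffer="abxjdxjdzjdwgcd" (len 15), cursors c1@5 c2@8 c3@11, authorship ...11.22.33....
After op 4 (insert('h')): buffer="abxjdhxjdhzjdhwgcd" (len 18), cursors c1@6 c2@10 c3@14, authorship ...111.222.333....
After op 5 (insert('c')): buffer="abxjdhcxjdhczjdhcwgcd" (len 21), cursors c1@7 c2@12 c3@17, authorship ...1111.2222.3333....

Answer: abxjdhcxjdhczjdhcwgcd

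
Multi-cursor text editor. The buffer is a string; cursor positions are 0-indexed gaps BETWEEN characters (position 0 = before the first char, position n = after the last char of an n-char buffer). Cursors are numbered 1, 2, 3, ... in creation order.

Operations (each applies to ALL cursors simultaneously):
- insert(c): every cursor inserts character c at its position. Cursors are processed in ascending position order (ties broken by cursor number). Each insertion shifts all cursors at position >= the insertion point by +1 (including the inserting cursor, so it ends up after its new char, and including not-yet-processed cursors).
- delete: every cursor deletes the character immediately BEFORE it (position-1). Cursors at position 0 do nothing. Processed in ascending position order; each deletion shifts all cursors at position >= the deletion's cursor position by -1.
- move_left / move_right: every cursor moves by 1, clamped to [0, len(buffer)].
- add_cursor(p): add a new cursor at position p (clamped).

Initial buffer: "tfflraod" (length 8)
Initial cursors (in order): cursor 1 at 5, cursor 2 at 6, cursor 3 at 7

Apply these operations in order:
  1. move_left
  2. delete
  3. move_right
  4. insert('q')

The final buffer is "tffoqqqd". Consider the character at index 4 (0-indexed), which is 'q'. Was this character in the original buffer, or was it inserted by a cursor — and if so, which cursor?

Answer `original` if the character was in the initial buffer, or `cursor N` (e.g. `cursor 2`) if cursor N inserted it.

Answer: cursor 1

Derivation:
After op 1 (move_left): buffer="tfflraod" (len 8), cursors c1@4 c2@5 c3@6, authorship ........
After op 2 (delete): buffer="tffod" (len 5), cursors c1@3 c2@3 c3@3, authorship .....
After op 3 (move_right): buffer="tffod" (len 5), cursors c1@4 c2@4 c3@4, authorship .....
After op 4 (insert('q')): buffer="tffoqqqd" (len 8), cursors c1@7 c2@7 c3@7, authorship ....123.
Authorship (.=original, N=cursor N): . . . . 1 2 3 .
Index 4: author = 1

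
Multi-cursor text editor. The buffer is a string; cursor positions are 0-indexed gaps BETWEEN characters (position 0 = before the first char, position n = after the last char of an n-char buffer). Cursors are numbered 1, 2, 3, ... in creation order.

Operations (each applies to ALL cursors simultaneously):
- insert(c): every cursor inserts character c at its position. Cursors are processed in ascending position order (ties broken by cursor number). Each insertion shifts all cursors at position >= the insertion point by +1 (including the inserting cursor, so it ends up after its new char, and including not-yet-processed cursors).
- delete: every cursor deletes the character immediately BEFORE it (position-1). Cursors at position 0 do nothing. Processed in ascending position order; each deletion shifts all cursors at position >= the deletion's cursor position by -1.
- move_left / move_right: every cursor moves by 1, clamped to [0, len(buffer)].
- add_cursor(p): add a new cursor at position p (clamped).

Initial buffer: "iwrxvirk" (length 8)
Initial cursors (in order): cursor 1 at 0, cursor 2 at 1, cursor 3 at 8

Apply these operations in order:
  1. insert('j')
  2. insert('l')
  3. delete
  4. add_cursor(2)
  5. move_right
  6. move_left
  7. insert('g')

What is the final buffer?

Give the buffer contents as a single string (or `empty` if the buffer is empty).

Answer: jgigjgwrxvirkgj

Derivation:
After op 1 (insert('j')): buffer="jijwrxvirkj" (len 11), cursors c1@1 c2@3 c3@11, authorship 1.2.......3
After op 2 (insert('l')): buffer="jlijlwrxvirkjl" (len 14), cursors c1@2 c2@5 c3@14, authorship 11.22.......33
After op 3 (delete): buffer="jijwrxvirkj" (len 11), cursors c1@1 c2@3 c3@11, authorship 1.2.......3
After op 4 (add_cursor(2)): buffer="jijwrxvirkj" (len 11), cursors c1@1 c4@2 c2@3 c3@11, authorship 1.2.......3
After op 5 (move_right): buffer="jijwrxvirkj" (len 11), cursors c1@2 c4@3 c2@4 c3@11, authorship 1.2.......3
After op 6 (move_left): buffer="jijwrxvirkj" (len 11), cursors c1@1 c4@2 c2@3 c3@10, authorship 1.2.......3
After op 7 (insert('g')): buffer="jgigjgwrxvirkgj" (len 15), cursors c1@2 c4@4 c2@6 c3@14, authorship 11.422.......33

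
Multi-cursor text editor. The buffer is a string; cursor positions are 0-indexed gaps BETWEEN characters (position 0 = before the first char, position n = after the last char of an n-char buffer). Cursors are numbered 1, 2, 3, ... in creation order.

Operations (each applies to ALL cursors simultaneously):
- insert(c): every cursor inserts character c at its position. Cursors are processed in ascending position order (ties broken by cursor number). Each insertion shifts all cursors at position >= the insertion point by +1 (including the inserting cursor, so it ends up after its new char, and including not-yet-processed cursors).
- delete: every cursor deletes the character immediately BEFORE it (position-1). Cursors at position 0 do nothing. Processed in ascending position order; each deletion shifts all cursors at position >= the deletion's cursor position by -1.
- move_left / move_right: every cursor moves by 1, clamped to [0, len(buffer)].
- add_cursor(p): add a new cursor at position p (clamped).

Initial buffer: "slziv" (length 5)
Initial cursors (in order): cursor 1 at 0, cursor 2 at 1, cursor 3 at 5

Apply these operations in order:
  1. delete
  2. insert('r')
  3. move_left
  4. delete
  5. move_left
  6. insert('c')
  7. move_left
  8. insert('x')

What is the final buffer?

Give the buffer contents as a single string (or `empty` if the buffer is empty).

Answer: cxxcrlxczr

Derivation:
After op 1 (delete): buffer="lzi" (len 3), cursors c1@0 c2@0 c3@3, authorship ...
After op 2 (insert('r')): buffer="rrlzir" (len 6), cursors c1@2 c2@2 c3@6, authorship 12...3
After op 3 (move_left): buffer="rrlzir" (len 6), cursors c1@1 c2@1 c3@5, authorship 12...3
After op 4 (delete): buffer="rlzr" (len 4), cursors c1@0 c2@0 c3@3, authorship 2..3
After op 5 (move_left): buffer="rlzr" (len 4), cursors c1@0 c2@0 c3@2, authorship 2..3
After op 6 (insert('c')): buffer="ccrlczr" (len 7), cursors c1@2 c2@2 c3@5, authorship 122.3.3
After op 7 (move_left): buffer="ccrlczr" (len 7), cursors c1@1 c2@1 c3@4, authorship 122.3.3
After op 8 (insert('x')): buffer="cxxcrlxczr" (len 10), cursors c1@3 c2@3 c3@7, authorship 11222.33.3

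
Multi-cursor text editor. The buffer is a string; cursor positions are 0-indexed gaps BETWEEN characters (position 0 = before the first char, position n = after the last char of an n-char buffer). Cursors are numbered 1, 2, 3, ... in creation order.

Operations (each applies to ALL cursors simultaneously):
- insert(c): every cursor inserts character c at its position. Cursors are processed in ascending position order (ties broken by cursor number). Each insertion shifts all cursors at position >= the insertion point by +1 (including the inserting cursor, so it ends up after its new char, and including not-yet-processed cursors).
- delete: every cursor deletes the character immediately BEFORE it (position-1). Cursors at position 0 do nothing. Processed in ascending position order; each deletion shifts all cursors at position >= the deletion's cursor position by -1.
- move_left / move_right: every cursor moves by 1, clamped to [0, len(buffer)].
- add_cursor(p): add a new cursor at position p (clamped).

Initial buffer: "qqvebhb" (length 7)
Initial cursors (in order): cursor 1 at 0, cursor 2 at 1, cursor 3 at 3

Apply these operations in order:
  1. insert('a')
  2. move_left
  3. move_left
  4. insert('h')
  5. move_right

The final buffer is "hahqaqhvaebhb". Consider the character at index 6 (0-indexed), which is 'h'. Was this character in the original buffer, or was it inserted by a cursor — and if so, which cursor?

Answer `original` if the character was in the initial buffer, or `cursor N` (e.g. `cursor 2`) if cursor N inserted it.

Answer: cursor 3

Derivation:
After op 1 (insert('a')): buffer="aqaqvaebhb" (len 10), cursors c1@1 c2@3 c3@6, authorship 1.2..3....
After op 2 (move_left): buffer="aqaqvaebhb" (len 10), cursors c1@0 c2@2 c3@5, authorship 1.2..3....
After op 3 (move_left): buffer="aqaqvaebhb" (len 10), cursors c1@0 c2@1 c3@4, authorship 1.2..3....
After op 4 (insert('h')): buffer="hahqaqhvaebhb" (len 13), cursors c1@1 c2@3 c3@7, authorship 112.2.3.3....
After op 5 (move_right): buffer="hahqaqhvaebhb" (len 13), cursors c1@2 c2@4 c3@8, authorship 112.2.3.3....
Authorship (.=original, N=cursor N): 1 1 2 . 2 . 3 . 3 . . . .
Index 6: author = 3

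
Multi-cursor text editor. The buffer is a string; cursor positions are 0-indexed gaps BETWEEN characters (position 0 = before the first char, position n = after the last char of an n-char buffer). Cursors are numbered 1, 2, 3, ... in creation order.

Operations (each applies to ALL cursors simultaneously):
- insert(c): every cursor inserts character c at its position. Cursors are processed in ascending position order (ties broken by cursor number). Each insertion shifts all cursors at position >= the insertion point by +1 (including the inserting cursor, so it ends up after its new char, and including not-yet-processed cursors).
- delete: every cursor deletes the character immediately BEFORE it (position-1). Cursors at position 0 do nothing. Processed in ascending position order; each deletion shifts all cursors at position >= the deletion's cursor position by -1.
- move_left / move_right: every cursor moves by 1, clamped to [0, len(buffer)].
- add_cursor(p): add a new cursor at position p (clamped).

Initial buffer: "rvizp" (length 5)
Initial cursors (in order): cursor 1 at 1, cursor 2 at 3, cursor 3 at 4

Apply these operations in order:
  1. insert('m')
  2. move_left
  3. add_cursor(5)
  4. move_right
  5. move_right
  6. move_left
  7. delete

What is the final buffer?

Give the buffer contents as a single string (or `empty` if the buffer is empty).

After op 1 (insert('m')): buffer="rmvimzmp" (len 8), cursors c1@2 c2@5 c3@7, authorship .1..2.3.
After op 2 (move_left): buffer="rmvimzmp" (len 8), cursors c1@1 c2@4 c3@6, authorship .1..2.3.
After op 3 (add_cursor(5)): buffer="rmvimzmp" (len 8), cursors c1@1 c2@4 c4@5 c3@6, authorship .1..2.3.
After op 4 (move_right): buffer="rmvimzmp" (len 8), cursors c1@2 c2@5 c4@6 c3@7, authorship .1..2.3.
After op 5 (move_right): buffer="rmvimzmp" (len 8), cursors c1@3 c2@6 c4@7 c3@8, authorship .1..2.3.
After op 6 (move_left): buffer="rmvimzmp" (len 8), cursors c1@2 c2@5 c4@6 c3@7, authorship .1..2.3.
After op 7 (delete): buffer="rvip" (len 4), cursors c1@1 c2@3 c3@3 c4@3, authorship ....

Answer: rvip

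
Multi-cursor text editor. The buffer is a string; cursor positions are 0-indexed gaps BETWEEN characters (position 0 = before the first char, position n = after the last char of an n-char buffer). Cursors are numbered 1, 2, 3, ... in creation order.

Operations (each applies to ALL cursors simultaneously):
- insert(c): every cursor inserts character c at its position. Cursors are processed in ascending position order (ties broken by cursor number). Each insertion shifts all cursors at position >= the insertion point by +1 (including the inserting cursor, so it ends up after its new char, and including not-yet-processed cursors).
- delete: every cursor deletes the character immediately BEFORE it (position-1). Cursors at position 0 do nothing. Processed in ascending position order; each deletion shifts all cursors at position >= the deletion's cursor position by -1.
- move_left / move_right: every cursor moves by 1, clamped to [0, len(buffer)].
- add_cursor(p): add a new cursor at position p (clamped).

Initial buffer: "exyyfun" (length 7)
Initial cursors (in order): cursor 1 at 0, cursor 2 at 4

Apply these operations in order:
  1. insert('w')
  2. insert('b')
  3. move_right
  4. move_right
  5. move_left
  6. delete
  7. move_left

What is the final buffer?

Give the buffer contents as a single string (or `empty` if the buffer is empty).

After op 1 (insert('w')): buffer="wexyywfun" (len 9), cursors c1@1 c2@6, authorship 1....2...
After op 2 (insert('b')): buffer="wbexyywbfun" (len 11), cursors c1@2 c2@8, authorship 11....22...
After op 3 (move_right): buffer="wbexyywbfun" (len 11), cursors c1@3 c2@9, authorship 11....22...
After op 4 (move_right): buffer="wbexyywbfun" (len 11), cursors c1@4 c2@10, authorship 11....22...
After op 5 (move_left): buffer="wbexyywbfun" (len 11), cursors c1@3 c2@9, authorship 11....22...
After op 6 (delete): buffer="wbxyywbun" (len 9), cursors c1@2 c2@7, authorship 11...22..
After op 7 (move_left): buffer="wbxyywbun" (len 9), cursors c1@1 c2@6, authorship 11...22..

Answer: wbxyywbun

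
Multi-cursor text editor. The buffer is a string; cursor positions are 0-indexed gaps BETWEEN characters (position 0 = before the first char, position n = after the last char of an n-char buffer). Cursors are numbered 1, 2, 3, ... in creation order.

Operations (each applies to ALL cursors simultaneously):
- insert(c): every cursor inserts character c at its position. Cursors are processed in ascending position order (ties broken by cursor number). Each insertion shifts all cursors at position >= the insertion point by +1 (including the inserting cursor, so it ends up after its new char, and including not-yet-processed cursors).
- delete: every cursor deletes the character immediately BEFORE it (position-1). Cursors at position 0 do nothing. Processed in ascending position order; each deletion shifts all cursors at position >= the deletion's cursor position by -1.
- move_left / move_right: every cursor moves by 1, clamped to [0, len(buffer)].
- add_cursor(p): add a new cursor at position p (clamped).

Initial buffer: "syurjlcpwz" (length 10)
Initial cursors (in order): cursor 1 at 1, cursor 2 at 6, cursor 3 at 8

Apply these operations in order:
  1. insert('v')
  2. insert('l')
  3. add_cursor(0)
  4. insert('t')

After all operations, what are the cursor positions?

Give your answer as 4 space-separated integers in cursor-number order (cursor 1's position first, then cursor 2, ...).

After op 1 (insert('v')): buffer="svyurjlvcpvwz" (len 13), cursors c1@2 c2@8 c3@11, authorship .1.....2..3..
After op 2 (insert('l')): buffer="svlyurjlvlcpvlwz" (len 16), cursors c1@3 c2@10 c3@14, authorship .11.....22..33..
After op 3 (add_cursor(0)): buffer="svlyurjlvlcpvlwz" (len 16), cursors c4@0 c1@3 c2@10 c3@14, authorship .11.....22..33..
After op 4 (insert('t')): buffer="tsvltyurjlvltcpvltwz" (len 20), cursors c4@1 c1@5 c2@13 c3@18, authorship 4.111.....222..333..

Answer: 5 13 18 1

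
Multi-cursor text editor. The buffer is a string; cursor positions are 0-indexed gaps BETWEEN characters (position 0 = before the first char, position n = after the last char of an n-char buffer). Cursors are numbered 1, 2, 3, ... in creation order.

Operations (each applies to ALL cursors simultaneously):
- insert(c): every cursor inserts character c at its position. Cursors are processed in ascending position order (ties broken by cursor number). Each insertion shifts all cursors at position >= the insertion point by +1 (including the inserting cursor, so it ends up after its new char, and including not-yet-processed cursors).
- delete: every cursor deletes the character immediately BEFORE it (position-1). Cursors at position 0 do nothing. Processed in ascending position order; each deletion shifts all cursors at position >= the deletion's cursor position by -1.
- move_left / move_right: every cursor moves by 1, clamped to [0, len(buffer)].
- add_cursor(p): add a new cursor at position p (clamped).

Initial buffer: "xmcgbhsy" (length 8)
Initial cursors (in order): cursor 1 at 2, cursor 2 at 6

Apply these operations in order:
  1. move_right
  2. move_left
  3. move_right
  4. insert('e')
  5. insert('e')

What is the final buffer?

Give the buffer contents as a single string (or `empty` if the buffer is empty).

After op 1 (move_right): buffer="xmcgbhsy" (len 8), cursors c1@3 c2@7, authorship ........
After op 2 (move_left): buffer="xmcgbhsy" (len 8), cursors c1@2 c2@6, authorship ........
After op 3 (move_right): buffer="xmcgbhsy" (len 8), cursors c1@3 c2@7, authorship ........
After op 4 (insert('e')): buffer="xmcegbhsey" (len 10), cursors c1@4 c2@9, authorship ...1....2.
After op 5 (insert('e')): buffer="xmceegbhseey" (len 12), cursors c1@5 c2@11, authorship ...11....22.

Answer: xmceegbhseey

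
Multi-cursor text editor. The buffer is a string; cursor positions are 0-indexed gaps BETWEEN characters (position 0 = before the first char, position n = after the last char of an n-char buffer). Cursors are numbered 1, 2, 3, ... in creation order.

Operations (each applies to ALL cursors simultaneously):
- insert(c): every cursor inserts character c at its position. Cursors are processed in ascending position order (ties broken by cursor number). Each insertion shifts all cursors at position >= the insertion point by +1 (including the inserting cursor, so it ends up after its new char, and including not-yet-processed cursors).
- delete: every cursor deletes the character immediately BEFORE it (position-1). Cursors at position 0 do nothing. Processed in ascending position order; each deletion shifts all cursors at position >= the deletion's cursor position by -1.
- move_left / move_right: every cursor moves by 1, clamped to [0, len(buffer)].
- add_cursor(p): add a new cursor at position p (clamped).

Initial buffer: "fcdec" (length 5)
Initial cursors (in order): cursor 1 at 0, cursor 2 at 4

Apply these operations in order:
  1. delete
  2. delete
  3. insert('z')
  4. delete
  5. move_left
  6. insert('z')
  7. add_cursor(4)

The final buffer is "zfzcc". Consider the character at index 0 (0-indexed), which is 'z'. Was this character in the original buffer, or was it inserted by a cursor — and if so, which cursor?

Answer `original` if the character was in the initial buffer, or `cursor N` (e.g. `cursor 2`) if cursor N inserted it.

Answer: cursor 1

Derivation:
After op 1 (delete): buffer="fcdc" (len 4), cursors c1@0 c2@3, authorship ....
After op 2 (delete): buffer="fcc" (len 3), cursors c1@0 c2@2, authorship ...
After op 3 (insert('z')): buffer="zfczc" (len 5), cursors c1@1 c2@4, authorship 1..2.
After op 4 (delete): buffer="fcc" (len 3), cursors c1@0 c2@2, authorship ...
After op 5 (move_left): buffer="fcc" (len 3), cursors c1@0 c2@1, authorship ...
After op 6 (insert('z')): buffer="zfzcc" (len 5), cursors c1@1 c2@3, authorship 1.2..
After op 7 (add_cursor(4)): buffer="zfzcc" (len 5), cursors c1@1 c2@3 c3@4, authorship 1.2..
Authorship (.=original, N=cursor N): 1 . 2 . .
Index 0: author = 1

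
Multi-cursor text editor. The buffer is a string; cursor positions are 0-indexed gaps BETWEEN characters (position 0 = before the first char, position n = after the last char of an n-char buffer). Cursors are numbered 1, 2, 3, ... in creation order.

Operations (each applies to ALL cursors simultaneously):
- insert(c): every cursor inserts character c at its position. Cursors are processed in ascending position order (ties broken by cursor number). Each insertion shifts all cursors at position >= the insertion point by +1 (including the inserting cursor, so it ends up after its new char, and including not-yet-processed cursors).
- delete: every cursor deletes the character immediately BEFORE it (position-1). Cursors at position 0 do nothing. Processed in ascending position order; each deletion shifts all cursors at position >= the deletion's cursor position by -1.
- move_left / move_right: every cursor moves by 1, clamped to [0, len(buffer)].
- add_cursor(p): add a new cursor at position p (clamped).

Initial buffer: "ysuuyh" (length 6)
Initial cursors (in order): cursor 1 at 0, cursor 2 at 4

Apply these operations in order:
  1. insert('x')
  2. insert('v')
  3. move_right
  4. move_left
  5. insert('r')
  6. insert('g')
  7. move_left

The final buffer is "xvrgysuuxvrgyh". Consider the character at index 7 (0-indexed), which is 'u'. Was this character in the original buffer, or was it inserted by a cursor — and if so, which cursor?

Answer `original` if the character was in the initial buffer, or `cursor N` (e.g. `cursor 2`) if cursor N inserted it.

Answer: original

Derivation:
After op 1 (insert('x')): buffer="xysuuxyh" (len 8), cursors c1@1 c2@6, authorship 1....2..
After op 2 (insert('v')): buffer="xvysuuxvyh" (len 10), cursors c1@2 c2@8, authorship 11....22..
After op 3 (move_right): buffer="xvysuuxvyh" (len 10), cursors c1@3 c2@9, authorship 11....22..
After op 4 (move_left): buffer="xvysuuxvyh" (len 10), cursors c1@2 c2@8, authorship 11....22..
After op 5 (insert('r')): buffer="xvrysuuxvryh" (len 12), cursors c1@3 c2@10, authorship 111....222..
After op 6 (insert('g')): buffer="xvrgysuuxvrgyh" (len 14), cursors c1@4 c2@12, authorship 1111....2222..
After op 7 (move_left): buffer="xvrgysuuxvrgyh" (len 14), cursors c1@3 c2@11, authorship 1111....2222..
Authorship (.=original, N=cursor N): 1 1 1 1 . . . . 2 2 2 2 . .
Index 7: author = original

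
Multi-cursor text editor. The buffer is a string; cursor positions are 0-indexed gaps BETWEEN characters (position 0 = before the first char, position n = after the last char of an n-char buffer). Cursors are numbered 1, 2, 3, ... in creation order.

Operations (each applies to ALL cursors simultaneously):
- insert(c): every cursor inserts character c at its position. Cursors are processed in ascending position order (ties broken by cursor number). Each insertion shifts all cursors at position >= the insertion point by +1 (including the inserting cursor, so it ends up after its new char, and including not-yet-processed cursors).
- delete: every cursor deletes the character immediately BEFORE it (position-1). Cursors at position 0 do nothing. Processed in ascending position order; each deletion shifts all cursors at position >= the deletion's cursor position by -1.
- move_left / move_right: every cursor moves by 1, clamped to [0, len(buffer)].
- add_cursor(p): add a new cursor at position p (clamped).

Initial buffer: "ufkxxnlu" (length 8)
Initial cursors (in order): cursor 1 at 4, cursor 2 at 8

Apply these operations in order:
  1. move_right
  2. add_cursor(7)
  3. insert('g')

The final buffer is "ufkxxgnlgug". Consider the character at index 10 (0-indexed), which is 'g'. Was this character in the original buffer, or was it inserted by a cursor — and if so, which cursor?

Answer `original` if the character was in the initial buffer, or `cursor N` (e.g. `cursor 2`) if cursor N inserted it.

Answer: cursor 2

Derivation:
After op 1 (move_right): buffer="ufkxxnlu" (len 8), cursors c1@5 c2@8, authorship ........
After op 2 (add_cursor(7)): buffer="ufkxxnlu" (len 8), cursors c1@5 c3@7 c2@8, authorship ........
After op 3 (insert('g')): buffer="ufkxxgnlgug" (len 11), cursors c1@6 c3@9 c2@11, authorship .....1..3.2
Authorship (.=original, N=cursor N): . . . . . 1 . . 3 . 2
Index 10: author = 2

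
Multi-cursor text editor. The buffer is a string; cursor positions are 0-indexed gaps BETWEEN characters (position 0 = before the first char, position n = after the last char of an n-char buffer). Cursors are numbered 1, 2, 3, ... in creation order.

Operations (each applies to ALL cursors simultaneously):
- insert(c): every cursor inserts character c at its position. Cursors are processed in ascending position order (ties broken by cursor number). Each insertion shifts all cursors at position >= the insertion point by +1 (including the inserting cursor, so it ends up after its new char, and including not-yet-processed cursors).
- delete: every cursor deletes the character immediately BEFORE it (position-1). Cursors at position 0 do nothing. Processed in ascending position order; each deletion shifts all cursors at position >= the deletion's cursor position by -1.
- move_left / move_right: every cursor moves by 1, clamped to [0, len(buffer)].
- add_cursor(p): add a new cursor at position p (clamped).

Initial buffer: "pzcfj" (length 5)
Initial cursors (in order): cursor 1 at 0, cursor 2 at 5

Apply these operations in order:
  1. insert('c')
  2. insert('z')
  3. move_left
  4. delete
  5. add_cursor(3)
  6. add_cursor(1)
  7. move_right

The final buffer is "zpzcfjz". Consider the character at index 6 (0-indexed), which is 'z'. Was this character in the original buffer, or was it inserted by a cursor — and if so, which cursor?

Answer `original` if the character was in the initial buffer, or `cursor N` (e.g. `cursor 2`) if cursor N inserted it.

Answer: cursor 2

Derivation:
After op 1 (insert('c')): buffer="cpzcfjc" (len 7), cursors c1@1 c2@7, authorship 1.....2
After op 2 (insert('z')): buffer="czpzcfjcz" (len 9), cursors c1@2 c2@9, authorship 11.....22
After op 3 (move_left): buffer="czpzcfjcz" (len 9), cursors c1@1 c2@8, authorship 11.....22
After op 4 (delete): buffer="zpzcfjz" (len 7), cursors c1@0 c2@6, authorship 1.....2
After op 5 (add_cursor(3)): buffer="zpzcfjz" (len 7), cursors c1@0 c3@3 c2@6, authorship 1.....2
After op 6 (add_cursor(1)): buffer="zpzcfjz" (len 7), cursors c1@0 c4@1 c3@3 c2@6, authorship 1.....2
After op 7 (move_right): buffer="zpzcfjz" (len 7), cursors c1@1 c4@2 c3@4 c2@7, authorship 1.....2
Authorship (.=original, N=cursor N): 1 . . . . . 2
Index 6: author = 2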